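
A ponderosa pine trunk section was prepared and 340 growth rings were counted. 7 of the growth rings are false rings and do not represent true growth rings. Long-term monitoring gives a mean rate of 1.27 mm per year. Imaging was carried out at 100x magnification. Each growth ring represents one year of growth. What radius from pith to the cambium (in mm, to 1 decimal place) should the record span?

Adjusted count: 340 − 7 = 333 growth rings.
Predicted length = 1.27 mm/year × 333 years = 422.9 mm.

422.9 mm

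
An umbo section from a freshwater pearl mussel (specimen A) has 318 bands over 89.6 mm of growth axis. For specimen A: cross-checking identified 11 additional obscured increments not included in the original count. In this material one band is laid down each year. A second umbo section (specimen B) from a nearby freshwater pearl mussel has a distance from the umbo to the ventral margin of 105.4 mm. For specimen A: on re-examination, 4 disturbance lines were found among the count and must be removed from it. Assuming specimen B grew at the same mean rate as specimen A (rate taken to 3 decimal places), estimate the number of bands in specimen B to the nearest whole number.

382 bands

Specimen A: adjusted count: 318 − 4 + 11 = 325 bands.
A: Extension rate ≈ 89.6 / 325 = 0.276 mm/yr.
For B, 105.4 / 0.276 = 381.88 years ≈ 382 bands.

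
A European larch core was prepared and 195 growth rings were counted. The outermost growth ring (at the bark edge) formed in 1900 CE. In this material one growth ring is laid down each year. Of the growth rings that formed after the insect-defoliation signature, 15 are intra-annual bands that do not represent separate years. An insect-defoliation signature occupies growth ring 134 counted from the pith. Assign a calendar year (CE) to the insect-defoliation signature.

195 − 134 = 61 growth rings lie beyond the insect-defoliation signature toward the bark edge.
Removing the 15 false growth rings leaves 61 − 15 = 46 true growth rings beyond the insect-defoliation signature.
1900 − 46 = 1854 CE.

1854 CE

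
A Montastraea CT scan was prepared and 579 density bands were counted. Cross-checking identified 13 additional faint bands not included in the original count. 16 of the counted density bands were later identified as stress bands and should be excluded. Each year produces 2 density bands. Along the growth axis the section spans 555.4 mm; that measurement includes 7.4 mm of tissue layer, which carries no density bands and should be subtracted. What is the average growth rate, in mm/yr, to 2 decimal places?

1.90 mm/yr

After corrections the count is 579 − 16 + 13 = 576 density bands.
576 density bands at 2 per year is 576 / 2 = 288 years.
Removing the 7.4 mm offcut leaves 555.4 − 7.4 = 548.0 mm.
548.0 mm over 288 years gives 548.0 / 288 ≈ 1.90 mm/yr.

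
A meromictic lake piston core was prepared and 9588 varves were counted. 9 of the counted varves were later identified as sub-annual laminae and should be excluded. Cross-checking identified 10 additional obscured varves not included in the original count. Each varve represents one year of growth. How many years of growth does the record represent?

9589 years

True varve count = 9588 − 9 + 10 = 9589.
One varve per year makes the duration 9589 years.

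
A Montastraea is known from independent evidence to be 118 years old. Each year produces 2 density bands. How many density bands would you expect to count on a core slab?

118 years at 2 density bands per year gives 118 × 2 = 236 density bands.
So 236 density bands should be present.

236 density bands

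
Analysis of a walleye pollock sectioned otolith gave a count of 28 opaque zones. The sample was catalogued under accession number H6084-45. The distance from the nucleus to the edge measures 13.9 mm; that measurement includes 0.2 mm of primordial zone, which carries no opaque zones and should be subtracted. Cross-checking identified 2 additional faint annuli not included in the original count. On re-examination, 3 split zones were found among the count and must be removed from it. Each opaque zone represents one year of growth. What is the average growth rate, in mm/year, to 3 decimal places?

After corrections the count is 28 − 3 + 2 = 27 opaque zones.
Removing the 0.2 mm offcut leaves 13.9 − 0.2 = 13.7 mm.
13.7 mm over 27 years gives 13.7 / 27 ≈ 0.507 mm/year.

0.507 mm/year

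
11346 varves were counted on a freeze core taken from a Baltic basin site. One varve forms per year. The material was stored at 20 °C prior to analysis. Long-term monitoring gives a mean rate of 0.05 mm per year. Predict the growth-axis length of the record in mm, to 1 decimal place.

567.3 mm

11346 years of growth are recorded.
Predicted length = 0.05 mm/year × 11346 years = 567.3 mm.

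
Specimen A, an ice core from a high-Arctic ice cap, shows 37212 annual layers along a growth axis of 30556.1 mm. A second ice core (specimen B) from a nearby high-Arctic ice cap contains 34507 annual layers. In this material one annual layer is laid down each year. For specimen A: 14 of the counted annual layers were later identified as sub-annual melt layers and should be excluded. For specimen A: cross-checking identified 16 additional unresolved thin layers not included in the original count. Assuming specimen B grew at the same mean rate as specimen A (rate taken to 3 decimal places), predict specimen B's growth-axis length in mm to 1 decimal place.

Specimen A: after corrections the count is 37212 − 14 + 16 = 37214 annual layers.
A: Mean rate = 30556.1 mm / 37214 years ≈ 0.821 mm per year.
For B, 0.821 mm/year × 34507 years = 28330.2 mm.

28330.2 mm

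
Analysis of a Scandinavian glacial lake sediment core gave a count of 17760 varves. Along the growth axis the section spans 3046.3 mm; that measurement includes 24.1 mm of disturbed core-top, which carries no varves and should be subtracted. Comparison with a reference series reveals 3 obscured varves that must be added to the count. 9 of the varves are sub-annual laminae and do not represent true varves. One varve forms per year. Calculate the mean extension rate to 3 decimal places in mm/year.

True varve count = 17760 − 9 + 3 = 17754.
Removing the 24.1 mm offcut leaves 3046.3 − 24.1 = 3022.2 mm.
3022.2 mm over 17754 years gives 3022.2 / 17754 ≈ 0.170 mm/year.

0.170 mm/year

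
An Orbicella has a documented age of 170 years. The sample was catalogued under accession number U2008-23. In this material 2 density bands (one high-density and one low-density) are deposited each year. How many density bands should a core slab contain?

340 density bands

Expected density bands: 170 × 2 = 340.
So 340 density bands should be present.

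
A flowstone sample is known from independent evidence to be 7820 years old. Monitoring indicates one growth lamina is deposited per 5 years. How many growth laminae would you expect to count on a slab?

Expected growth laminae: 7820 / 5 = 1564.
So 1564 growth laminae should be present.

1564 growth laminae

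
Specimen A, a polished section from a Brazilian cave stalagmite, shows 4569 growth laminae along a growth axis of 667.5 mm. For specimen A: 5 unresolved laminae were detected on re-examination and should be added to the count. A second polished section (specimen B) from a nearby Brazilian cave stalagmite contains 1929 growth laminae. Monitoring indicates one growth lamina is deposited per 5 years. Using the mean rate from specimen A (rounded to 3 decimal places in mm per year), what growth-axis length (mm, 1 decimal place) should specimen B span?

279.7 mm

Specimen A: after corrections the count is 4569 + 5 = 4574 growth laminae.
Specimen A: 4574 growth laminae at 5 years each span 4574 × 5 = 22870 years.
A: Extension rate ≈ 667.5 / 22870 = 0.029 mm/yr.
Specimen B: 1929 growth laminae at 5 years each span 1929 × 5 = 9645 years. For B, 0.029 mm/year × 9645 years = 279.7 mm.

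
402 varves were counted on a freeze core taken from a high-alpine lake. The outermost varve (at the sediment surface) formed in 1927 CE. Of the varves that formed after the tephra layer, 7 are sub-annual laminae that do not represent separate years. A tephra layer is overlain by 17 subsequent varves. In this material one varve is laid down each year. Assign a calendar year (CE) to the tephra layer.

17 varves formed after the tephra layer.
Removing the 7 false varves leaves 17 − 7 = 10 true varves beyond the tephra layer.
1927 − 10 = 1917 CE.

1917 CE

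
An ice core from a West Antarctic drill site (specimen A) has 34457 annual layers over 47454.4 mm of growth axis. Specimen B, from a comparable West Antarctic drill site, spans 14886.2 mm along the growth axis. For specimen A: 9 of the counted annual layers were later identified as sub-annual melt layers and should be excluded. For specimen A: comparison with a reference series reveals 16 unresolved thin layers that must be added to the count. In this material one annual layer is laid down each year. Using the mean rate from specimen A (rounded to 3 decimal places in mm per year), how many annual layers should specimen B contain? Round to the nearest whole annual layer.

10811 annual layers

Specimen A: adjusted count: 34457 − 9 + 16 = 34464 annual layers.
A: Mean rate = 47454.4 mm / 34464 years ≈ 1.377 mm/yr.
Specimen B: 14886.2 mm / 1.377 mm per year = 10810.60 years ≈ 10811 annual layers.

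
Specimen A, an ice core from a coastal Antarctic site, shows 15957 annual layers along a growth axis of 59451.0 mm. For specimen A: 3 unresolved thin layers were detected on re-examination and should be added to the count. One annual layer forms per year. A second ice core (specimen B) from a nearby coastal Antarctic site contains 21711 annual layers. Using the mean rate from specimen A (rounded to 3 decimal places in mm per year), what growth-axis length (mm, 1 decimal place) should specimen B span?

Specimen A: after corrections the count is 15957 + 3 = 15960 annual layers.
A: Mean rate = 59451.0 mm / 15960 years ≈ 3.725 mm per year.
For B, 3.725 mm/year × 21711 years = 80873.5 mm.

80873.5 mm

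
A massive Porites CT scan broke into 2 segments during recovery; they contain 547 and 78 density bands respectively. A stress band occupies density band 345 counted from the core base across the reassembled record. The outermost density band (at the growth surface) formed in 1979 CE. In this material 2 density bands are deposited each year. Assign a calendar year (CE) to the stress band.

1839 CE

Total density bands = 547 + 78 = 625.
Between density band 345 and the growth surface there are 625 − 345 = 280 density bands.
With 2 density bands per year, 280 / 2 = 140 years.
Counting back 140 years from 1979 CE places the stress band in 1979 − 140 = 1839 CE.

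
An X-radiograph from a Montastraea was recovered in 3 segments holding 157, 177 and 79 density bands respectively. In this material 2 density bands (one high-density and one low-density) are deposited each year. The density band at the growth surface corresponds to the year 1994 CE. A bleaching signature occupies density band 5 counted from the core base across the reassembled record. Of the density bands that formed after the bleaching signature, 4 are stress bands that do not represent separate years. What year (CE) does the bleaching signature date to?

1792 CE

Total density bands = 157 + 177 + 79 = 413.
Between density band 5 and the growth surface there are 413 − 5 = 408 density bands.
408 − 4 false = 404 true density bands after the bleaching signature.
With 2 density bands per year, 404 / 2 = 202 years.
The density band at the growth surface is 1994 CE, so the bleaching signature dates to 1994 − 202 = 1792 CE.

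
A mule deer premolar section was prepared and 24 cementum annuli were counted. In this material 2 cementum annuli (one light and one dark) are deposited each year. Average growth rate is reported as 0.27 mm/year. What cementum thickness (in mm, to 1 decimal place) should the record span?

3.2 mm

24 cementum annuli at 2 per year is 24 / 2 = 12 years.
Length ≈ 0.27 × 12 = 3.2 mm.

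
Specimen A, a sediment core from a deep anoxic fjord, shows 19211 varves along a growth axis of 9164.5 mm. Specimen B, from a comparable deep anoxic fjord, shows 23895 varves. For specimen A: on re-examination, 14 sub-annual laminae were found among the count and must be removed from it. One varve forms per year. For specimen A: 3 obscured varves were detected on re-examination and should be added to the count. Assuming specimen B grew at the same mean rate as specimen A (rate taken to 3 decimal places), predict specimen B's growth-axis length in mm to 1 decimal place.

11397.9 mm

Specimen A: adjusted count: 19211 − 14 + 3 = 19200 varves.
A: 9164.5 mm over 19200 years gives 9164.5 / 19200 ≈ 0.477 mm/yr.
For B, 0.477 mm/year × 23895 years = 11397.9 mm.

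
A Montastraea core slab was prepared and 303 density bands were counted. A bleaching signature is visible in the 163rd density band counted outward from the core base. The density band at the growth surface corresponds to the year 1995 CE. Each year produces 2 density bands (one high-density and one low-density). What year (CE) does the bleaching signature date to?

Between density band 163 and the growth surface there are 303 − 163 = 140 density bands.
Dividing by 2 density bands per year: 140 / 2 = 70 years.
1995 − 70 = 1925 CE.

1925 CE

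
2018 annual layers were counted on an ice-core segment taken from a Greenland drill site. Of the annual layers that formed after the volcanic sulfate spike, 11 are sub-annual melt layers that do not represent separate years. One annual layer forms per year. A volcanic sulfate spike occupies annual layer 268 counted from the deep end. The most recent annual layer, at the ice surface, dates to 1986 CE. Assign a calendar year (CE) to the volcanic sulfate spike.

247 CE

2018 − 268 = 1750 annual layers lie beyond the volcanic sulfate spike toward the ice surface.
Excluding 11 false annual layers: 1750 − 11 = 1739.
The annual layer at the ice surface is 1986 CE, so the volcanic sulfate spike dates to 1986 − 1739 = 247 CE.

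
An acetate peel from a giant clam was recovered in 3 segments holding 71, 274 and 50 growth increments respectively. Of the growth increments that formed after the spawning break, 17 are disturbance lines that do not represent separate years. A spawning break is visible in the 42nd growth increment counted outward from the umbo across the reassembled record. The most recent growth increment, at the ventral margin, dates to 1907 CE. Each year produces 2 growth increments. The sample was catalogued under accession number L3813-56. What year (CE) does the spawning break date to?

Total growth increments = 71 + 274 + 50 = 395.
The spawning break sits at growth increment 42 from the umbo, so 395 − 42 = 353 growth increments formed after it.
Removing the 17 false growth increments leaves 353 − 17 = 336 true growth increments beyond the spawning break.
336 growth increments at 2 per year is 336 / 2 = 168 years.
The growth increment at the ventral margin is 1907 CE, so the spawning break dates to 1907 − 168 = 1739 CE.

1739 CE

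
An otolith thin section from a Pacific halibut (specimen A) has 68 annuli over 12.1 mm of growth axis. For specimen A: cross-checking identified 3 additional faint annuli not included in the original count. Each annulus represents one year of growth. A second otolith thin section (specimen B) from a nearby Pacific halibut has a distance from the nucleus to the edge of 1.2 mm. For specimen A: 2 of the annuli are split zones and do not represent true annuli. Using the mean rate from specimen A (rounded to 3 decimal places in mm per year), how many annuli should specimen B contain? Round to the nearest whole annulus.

Specimen A: correcting the raw count gives 68 − 2 + 3 = 69 true annuli.
A: Extension rate ≈ 12.1 / 69 = 0.175 mm/yr.
For B, 1.2 / 0.175 = 6.86 years ≈ 7 annuli.

7 annuli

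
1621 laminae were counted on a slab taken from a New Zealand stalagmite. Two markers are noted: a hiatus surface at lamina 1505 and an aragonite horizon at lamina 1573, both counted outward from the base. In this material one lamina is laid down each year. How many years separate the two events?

1573 − 1505 = 68 laminae lie between the two events.
That is 68 years at one lamina per year.

68 yr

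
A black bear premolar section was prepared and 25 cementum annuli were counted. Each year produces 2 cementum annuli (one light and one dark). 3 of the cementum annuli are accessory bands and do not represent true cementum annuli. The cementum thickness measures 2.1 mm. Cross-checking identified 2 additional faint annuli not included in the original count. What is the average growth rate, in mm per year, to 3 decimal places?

Correcting the raw count gives 25 − 3 + 2 = 24 true cementum annuli.
With 2 cementum annuli per year, 24 / 2 = 12 years.
Mean rate = 2.1 mm / 12 years ≈ 0.175 mm per year.

0.175 mm per year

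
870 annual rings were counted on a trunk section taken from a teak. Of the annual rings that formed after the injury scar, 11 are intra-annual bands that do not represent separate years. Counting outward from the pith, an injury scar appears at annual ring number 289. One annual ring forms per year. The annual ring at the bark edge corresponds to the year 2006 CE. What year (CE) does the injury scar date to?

Between annual ring 289 and the bark edge there are 870 − 289 = 581 annual rings.
Removing the 11 false annual rings leaves 581 − 11 = 570 true annual rings beyond the injury scar.
2006 − 570 = 1436 CE.

1436 CE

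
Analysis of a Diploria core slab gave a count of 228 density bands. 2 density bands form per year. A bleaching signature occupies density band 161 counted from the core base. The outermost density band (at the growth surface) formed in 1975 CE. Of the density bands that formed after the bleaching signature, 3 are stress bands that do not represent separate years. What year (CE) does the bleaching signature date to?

1943 CE

Between density band 161 and the growth surface there are 228 − 161 = 67 density bands.
Excluding 3 false density bands: 67 − 3 = 64.
64 density bands at 2 per year is 64 / 2 = 32 years.
The density band at the growth surface is 1975 CE, so the bleaching signature dates to 1975 − 32 = 1943 CE.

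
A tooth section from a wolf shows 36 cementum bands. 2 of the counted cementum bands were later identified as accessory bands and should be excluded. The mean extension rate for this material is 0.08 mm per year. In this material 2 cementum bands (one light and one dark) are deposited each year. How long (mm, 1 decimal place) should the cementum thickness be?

True cementum band count = 36 − 2 = 34.
34 cementum bands at 2 per year is 34 / 2 = 17 years.
Predicted length = 0.08 mm/year × 17 years = 1.4 mm.

1.4 mm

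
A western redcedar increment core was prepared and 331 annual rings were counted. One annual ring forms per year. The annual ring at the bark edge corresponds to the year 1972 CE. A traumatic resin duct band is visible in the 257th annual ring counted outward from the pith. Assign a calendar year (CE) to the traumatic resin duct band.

1898 CE

331 − 257 = 74 annual rings lie beyond the traumatic resin duct band toward the bark edge.
The annual ring at the bark edge is 1972 CE, so the traumatic resin duct band dates to 1972 − 74 = 1898 CE.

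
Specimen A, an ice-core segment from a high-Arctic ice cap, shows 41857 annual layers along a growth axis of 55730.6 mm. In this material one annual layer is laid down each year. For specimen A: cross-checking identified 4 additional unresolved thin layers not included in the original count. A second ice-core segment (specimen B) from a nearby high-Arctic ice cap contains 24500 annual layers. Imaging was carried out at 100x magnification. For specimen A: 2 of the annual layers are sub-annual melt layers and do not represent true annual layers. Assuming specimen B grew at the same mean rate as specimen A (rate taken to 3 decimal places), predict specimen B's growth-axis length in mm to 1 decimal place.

32609.5 mm

Specimen A: true annual layer count = 41857 − 2 + 4 = 41859.
A: 55730.6 mm over 41859 years gives 55730.6 / 41859 ≈ 1.331 mm per year.
For B, 1.331 mm/year × 24500 years = 32609.5 mm.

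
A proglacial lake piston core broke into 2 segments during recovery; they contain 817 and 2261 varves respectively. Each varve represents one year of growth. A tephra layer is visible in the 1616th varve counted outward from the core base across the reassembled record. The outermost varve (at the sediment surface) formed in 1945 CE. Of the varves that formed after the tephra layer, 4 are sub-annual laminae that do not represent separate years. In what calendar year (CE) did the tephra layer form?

Total varves = 817 + 2261 = 3078.
3078 − 1616 = 1462 varves lie beyond the tephra layer toward the sediment surface.
Removing the 4 false varves leaves 1462 − 4 = 1458 true varves beyond the tephra layer.
The varve at the sediment surface is 1945 CE, so the tephra layer dates to 1945 − 1458 = 487 CE.

487 CE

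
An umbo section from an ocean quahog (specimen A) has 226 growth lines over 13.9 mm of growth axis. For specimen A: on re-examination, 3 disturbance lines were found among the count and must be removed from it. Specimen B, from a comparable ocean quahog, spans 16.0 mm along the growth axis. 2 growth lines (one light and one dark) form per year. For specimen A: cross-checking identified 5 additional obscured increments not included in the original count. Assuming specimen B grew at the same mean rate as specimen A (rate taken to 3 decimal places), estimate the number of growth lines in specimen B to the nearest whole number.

262 growth lines

Specimen A: true growth line count = 226 − 3 + 5 = 228.
Specimen A: with 2 growth lines per year, 228 / 2 = 114 years.
A: Mean rate = 13.9 mm / 114 years ≈ 0.122 mm/yr.
Specimen B: 16.0 mm / 0.122 mm per year = 131.15 years; at 2 growth lines per year that is 131.15 × 2 ≈ 262 growth lines.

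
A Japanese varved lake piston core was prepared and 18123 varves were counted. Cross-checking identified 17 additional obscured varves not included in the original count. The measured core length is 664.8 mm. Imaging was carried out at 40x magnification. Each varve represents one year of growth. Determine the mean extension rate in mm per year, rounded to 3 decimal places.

Correcting the raw count gives 18123 + 17 = 18140 true varves.
Mean rate = 664.8 mm / 18140 years ≈ 0.037 mm per year.

0.037 mm per year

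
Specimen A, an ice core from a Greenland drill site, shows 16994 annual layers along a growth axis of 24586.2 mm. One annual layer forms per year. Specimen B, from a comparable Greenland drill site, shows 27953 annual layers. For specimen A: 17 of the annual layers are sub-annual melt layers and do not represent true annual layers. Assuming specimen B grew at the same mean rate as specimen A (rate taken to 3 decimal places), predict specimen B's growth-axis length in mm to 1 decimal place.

Specimen A: correcting the raw count gives 16994 − 17 = 16977 true annual layers.
A: 24586.2 mm over 16977 years gives 24586.2 / 16977 ≈ 1.448 mm per year.
For B, 1.448 mm/year × 27953 years = 40475.9 mm.

40475.9 mm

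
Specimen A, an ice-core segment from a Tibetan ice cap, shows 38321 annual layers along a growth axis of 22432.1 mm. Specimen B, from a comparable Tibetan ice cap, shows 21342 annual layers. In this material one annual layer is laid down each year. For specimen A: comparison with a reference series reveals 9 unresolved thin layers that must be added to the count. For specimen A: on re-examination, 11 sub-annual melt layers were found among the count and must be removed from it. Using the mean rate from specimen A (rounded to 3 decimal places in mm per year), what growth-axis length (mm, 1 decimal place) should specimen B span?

12485.1 mm

Specimen A: adjusted count: 38321 − 11 + 9 = 38319 annual layers.
A: Extension rate ≈ 22432.1 / 38319 = 0.585 mm/year.
B's length ≈ 0.585 × 21342 = 12485.1 mm.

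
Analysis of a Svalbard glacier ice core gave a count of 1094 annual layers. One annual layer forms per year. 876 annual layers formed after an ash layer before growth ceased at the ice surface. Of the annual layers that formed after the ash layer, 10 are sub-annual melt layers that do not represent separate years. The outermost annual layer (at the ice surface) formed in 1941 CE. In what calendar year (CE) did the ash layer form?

1075 CE

876 annual layers post-date the ash layer.
876 − 10 false = 866 true annual layers after the ash layer.
Counting back 866 years from 1941 CE places the ash layer in 1941 − 866 = 1075 CE.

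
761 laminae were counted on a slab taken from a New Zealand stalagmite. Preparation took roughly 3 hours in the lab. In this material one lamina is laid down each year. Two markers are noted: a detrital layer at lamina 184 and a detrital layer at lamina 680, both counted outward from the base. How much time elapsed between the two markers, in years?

Separation: 680 − 184 = 496 laminae.
One lamina per year makes the interval 496 years.

496 years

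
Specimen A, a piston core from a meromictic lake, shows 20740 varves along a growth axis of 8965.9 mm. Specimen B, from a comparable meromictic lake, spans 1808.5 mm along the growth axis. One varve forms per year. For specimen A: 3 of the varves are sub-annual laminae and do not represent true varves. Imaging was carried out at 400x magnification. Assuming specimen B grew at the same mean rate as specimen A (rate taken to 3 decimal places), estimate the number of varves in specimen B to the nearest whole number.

4186 varves

Specimen A: adjusted count: 20740 − 3 = 20737 varves.
A: Mean rate = 8965.9 mm / 20737 years ≈ 0.432 mm/year.
Specimen B: 1808.5 mm / 0.432 mm per year = 4186.34 years ≈ 4186 varves.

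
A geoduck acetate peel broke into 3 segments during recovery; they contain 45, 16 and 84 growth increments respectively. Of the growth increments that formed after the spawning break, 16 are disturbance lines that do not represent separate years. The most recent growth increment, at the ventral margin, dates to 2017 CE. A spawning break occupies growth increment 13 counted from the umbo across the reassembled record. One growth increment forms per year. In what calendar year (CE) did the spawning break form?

Total growth increments = 45 + 16 + 84 = 145.
The spawning break sits at growth increment 13 from the umbo, so 145 − 13 = 132 growth increments formed after it.
Excluding 16 false growth increments: 132 − 16 = 116.
2017 − 116 = 1901 CE.

1901 CE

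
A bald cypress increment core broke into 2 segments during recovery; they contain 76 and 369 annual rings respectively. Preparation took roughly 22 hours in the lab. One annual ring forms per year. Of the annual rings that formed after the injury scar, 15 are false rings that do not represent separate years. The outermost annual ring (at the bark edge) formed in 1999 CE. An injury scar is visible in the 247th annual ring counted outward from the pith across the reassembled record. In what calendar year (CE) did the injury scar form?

1816 CE

Total annual rings = 76 + 369 = 445.
The injury scar sits at annual ring 247 from the pith, so 445 − 247 = 198 annual rings formed after it.
198 − 15 false = 183 true annual rings after the injury scar.
1999 − 183 = 1816 CE.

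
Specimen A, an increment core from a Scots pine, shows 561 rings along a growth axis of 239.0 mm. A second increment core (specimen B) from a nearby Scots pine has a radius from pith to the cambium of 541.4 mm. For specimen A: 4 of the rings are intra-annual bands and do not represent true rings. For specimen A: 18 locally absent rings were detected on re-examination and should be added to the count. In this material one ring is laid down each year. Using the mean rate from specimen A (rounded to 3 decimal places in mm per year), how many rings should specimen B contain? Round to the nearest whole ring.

1301 rings

Specimen A: adjusted count: 561 − 4 + 18 = 575 rings.
A: Extension rate ≈ 239.0 / 575 = 0.416 mm/yr.
B spans 541.4 / 0.416 = 1301.44 years ≈ 1301 rings.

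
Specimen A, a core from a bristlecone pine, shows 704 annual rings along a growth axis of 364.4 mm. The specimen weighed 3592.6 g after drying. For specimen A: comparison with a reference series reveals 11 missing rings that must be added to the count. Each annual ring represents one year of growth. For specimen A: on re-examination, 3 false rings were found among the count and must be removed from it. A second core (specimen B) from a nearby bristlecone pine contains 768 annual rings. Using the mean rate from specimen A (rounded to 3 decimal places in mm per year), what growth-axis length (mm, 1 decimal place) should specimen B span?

Specimen A: after corrections the count is 704 − 3 + 11 = 712 annual rings.
A: Mean rate = 364.4 mm / 712 years ≈ 0.512 mm/year.
For B, 0.512 mm/year × 768 years = 393.2 mm.

393.2 mm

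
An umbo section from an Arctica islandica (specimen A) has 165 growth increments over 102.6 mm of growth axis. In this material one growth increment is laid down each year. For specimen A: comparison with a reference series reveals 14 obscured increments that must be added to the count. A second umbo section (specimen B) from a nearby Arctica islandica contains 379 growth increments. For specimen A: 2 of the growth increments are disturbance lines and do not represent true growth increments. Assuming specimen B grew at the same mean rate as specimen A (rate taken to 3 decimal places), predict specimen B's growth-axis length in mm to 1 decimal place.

Specimen A: true growth increment count = 165 − 2 + 14 = 177.
A: Mean rate = 102.6 mm / 177 years ≈ 0.580 mm/yr.
B's length ≈ 0.580 × 379 = 219.8 mm.

219.8 mm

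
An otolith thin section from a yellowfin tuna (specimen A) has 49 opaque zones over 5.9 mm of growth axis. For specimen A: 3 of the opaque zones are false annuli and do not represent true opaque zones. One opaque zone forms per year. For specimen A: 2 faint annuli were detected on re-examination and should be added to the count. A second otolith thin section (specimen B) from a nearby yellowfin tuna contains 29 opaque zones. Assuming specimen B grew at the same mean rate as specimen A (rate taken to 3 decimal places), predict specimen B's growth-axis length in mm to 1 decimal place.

3.6 mm

Specimen A: adjusted count: 49 − 3 + 2 = 48 opaque zones.
A: Extension rate ≈ 5.9 / 48 = 0.123 mm/yr.
Length of B = 0.123 × 29 = 3.6 mm.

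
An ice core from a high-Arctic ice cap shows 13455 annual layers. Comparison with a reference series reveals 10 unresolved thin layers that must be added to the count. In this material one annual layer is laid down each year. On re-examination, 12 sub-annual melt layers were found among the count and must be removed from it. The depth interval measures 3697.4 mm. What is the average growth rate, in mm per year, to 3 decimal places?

After corrections the count is 13455 − 12 + 10 = 13453 annual layers.
Mean rate = 3697.4 mm / 13453 years ≈ 0.275 mm per year.

0.275 mm per year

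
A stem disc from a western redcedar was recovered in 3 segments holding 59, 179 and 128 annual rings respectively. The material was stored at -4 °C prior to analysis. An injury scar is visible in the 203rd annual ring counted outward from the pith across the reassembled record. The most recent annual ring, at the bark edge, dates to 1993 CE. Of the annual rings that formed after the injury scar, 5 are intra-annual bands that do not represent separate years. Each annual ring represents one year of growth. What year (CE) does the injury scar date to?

Total annual rings = 59 + 179 + 128 = 366.
Between annual ring 203 and the bark edge there are 366 − 203 = 163 annual rings.
Removing the 5 false annual rings leaves 163 − 5 = 158 true annual rings beyond the injury scar.
1993 − 158 = 1835 CE.

1835 CE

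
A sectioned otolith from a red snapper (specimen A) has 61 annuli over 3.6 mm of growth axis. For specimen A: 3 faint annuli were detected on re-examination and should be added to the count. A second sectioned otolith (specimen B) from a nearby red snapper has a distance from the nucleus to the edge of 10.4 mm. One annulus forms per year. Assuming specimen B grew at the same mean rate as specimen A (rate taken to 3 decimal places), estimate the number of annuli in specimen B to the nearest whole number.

186 annuli

Specimen A: true annulus count = 61 + 3 = 64.
A: Extension rate ≈ 3.6 / 64 = 0.056 mm/yr.
Specimen B: 10.4 mm / 0.056 mm per year = 185.71 years ≈ 186 annuli.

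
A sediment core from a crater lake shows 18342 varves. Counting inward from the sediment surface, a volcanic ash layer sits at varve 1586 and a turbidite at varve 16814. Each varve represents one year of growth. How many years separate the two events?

16814 − 1586 = 15228 varves lie between the two events.
That is 15228 years at one varve per year.

15228 yr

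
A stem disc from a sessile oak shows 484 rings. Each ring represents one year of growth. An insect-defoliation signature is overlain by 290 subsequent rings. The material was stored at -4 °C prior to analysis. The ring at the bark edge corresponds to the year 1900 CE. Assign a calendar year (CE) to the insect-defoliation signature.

290 rings formed after the insect-defoliation signature.
The ring at the bark edge is 1900 CE, so the insect-defoliation signature dates to 1900 − 290 = 1610 CE.

1610 CE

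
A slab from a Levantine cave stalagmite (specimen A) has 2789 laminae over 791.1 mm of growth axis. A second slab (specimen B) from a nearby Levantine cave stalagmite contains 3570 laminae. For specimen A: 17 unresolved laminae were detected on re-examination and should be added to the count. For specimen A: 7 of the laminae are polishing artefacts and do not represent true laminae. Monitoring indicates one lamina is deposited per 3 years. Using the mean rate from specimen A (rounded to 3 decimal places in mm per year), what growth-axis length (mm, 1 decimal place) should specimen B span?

1006.7 mm

Specimen A: after corrections the count is 2789 − 7 + 17 = 2799 laminae.
Specimen A: at 3 years per lamina, 2799 × 3 = 8397 years.
A: Mean rate = 791.1 mm / 8397 years ≈ 0.094 mm/year.
Specimen B: multiplying by 3 years per lamina: 3570 × 3 = 10710 years. Length of B = 0.094 × 10710 = 1006.7 mm.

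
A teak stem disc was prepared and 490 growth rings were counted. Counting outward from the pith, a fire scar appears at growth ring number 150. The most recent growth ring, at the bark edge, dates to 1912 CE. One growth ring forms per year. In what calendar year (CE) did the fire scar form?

Between growth ring 150 and the bark edge there are 490 − 150 = 340 growth rings.
1912 − 340 = 1572 CE.

1572 CE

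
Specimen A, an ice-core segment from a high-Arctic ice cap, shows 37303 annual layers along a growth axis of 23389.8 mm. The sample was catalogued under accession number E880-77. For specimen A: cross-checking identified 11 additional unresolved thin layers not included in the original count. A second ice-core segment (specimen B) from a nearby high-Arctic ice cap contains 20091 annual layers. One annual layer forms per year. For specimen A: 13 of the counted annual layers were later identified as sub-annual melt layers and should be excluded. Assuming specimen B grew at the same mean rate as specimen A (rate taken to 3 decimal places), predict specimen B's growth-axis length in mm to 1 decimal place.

12597.1 mm

Specimen A: true annual layer count = 37303 − 13 + 11 = 37301.
A: Mean rate = 23389.8 mm / 37301 years ≈ 0.627 mm/yr.
B's length ≈ 0.627 × 20091 = 12597.1 mm.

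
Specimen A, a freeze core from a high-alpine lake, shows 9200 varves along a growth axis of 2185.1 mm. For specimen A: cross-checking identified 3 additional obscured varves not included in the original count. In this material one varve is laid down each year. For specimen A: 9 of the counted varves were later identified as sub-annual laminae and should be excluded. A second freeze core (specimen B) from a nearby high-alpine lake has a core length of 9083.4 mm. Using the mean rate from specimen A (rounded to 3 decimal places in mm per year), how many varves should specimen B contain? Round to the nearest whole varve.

38166 varves

Specimen A: correcting the raw count gives 9200 − 9 + 3 = 9194 true varves.
A: 2185.1 mm over 9194 years gives 2185.1 / 9194 ≈ 0.238 mm per year.
Specimen B: 9083.4 mm / 0.238 mm per year = 38165.55 years ≈ 38166 varves.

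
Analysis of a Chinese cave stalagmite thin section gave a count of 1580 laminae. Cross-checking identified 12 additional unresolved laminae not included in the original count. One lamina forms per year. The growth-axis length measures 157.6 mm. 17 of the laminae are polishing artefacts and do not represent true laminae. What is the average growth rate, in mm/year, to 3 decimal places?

0.100 mm/year

Adjusted count: 1580 − 17 + 12 = 1575 laminae.
Mean rate = 157.6 mm / 1575 years ≈ 0.100 mm/year.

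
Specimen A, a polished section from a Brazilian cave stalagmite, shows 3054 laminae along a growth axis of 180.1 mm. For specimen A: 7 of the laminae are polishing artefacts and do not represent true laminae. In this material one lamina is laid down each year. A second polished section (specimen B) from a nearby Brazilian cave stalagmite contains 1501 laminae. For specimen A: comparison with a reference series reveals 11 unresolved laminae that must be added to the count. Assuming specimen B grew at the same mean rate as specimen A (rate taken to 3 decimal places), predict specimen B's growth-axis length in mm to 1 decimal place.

88.6 mm

Specimen A: correcting the raw count gives 3054 − 7 + 11 = 3058 true laminae.
A: 180.1 mm over 3058 years gives 180.1 / 3058 ≈ 0.059 mm/year.
For B, 0.059 mm/year × 1501 years = 88.6 mm.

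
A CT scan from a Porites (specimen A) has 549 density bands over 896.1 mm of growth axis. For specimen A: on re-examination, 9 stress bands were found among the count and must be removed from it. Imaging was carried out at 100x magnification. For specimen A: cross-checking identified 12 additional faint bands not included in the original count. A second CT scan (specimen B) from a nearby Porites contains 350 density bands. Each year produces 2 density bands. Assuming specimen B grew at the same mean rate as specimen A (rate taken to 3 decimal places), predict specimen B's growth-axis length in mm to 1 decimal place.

Specimen A: correcting the raw count gives 549 − 9 + 12 = 552 true density bands.
Specimen A: with 2 density bands per year, 552 / 2 = 276 years.
A: 896.1 mm over 276 years gives 896.1 / 276 ≈ 3.247 mm/yr.
Specimen B: dividing by 2 density bands per year: 350 / 2 = 175 years. For B, 3.247 mm/year × 175 years = 568.2 mm.

568.2 mm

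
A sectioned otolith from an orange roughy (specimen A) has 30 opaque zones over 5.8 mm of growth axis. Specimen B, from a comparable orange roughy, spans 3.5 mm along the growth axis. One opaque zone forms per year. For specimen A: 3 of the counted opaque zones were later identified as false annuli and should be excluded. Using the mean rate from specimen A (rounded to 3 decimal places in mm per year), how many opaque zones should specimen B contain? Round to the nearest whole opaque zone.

16 opaque zones

Specimen A: true opaque zone count = 30 − 3 = 27.
A: 5.8 mm over 27 years gives 5.8 / 27 ≈ 0.215 mm per year.
Specimen B: 3.5 mm / 0.215 mm per year = 16.28 years ≈ 16 opaque zones.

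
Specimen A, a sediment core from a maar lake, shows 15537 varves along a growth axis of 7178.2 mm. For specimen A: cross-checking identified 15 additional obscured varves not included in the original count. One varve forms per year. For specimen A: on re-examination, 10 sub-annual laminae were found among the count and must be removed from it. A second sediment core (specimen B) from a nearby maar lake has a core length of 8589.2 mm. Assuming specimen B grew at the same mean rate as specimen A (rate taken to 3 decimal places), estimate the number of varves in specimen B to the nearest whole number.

18591 varves

Specimen A: after corrections the count is 15537 − 10 + 15 = 15542 varves.
A: Mean rate = 7178.2 mm / 15542 years ≈ 0.462 mm per year.
B spans 8589.2 / 0.462 = 18591.34 years ≈ 18591 varves.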